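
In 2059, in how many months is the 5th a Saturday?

Check the 5th of each month of 2059: Jan 5: Sun, Feb 5: Wed, Mar 5: Wed, Apr 5: Sat, May 5: Mon, Jun 5: Thu, Jul 5: Sat, Aug 5: Tue, Sep 5: Fri, Oct 5: Sun, Nov 5: Wed, Dec 5: Fri.
Saturday occurs in April, July — 2 months.

2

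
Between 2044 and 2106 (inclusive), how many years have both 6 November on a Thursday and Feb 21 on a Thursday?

3

Check each year's weekday for 6 November and Feb 21:
  2044: Sun/Sun  2045: Mon/Tue  2046: Tue/Wed  2047: Wed/Thu  2048: Fri/Fri  2049: Sat/Sun  2050: Sun/Mon  2051: Mon/Tue  2052: Wed/Wed  2053: Thu/Fri  2054: Fri/Sat  2055: Sat/Sun  2056: Mon/Mon  2057: Tue/Wed  …(35 more)…  2093: Fri/Sat  2094: Sat/Sun  2095: Sun/Mon  2096: Tue/Tue  2097: Wed/Thu  2098: Thu/Fri  2099: Fri/Sat  2100: Sat/Sun  2101: Sun/Mon  2102: Mon/Tue  2103: Tue/Wed  2104: Thu/Thu ✓  2105: Fri/Sat  2106: Sat/Sun
Both conditions hold in: 2064, 2092, 2104 — 3.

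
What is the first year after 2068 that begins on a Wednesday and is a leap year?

Jan 1 advances by 2 weekdays after a leap year and by 1 after a common year.
2068: Jan 1 is Sunday (leap).
2069: Tuesday
2070: Wednesday
2071: Thursday
2072: Friday (leap)
2073: Sunday
2074: Monday
2075: Tuesday
2076: Wednesday (leap)
2076 begins on a Wednesday and is a leap year.

2076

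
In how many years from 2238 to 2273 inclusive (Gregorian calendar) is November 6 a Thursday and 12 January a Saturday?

1

Check each year's weekday for November 6 and 12 January:
  2238: Tue/Fri  2239: Wed/Sat  2240: Fri/Sun  2241: Sat/Tue  2242: Sun/Wed  2243: Mon/Thu  2244: Wed/Fri  2245: Thu/Sun  2246: Fri/Mon  2247: Sat/Tue  2248: Mon/Wed  2249: Tue/Fri  2250: Wed/Sat  2251: Thu/Sun  …(8 more)…  2260: Tue/Thu  2261: Wed/Sat  2262: Thu/Sun  2263: Fri/Mon  2264: Sun/Tue  2265: Mon/Thu  2266: Tue/Fri  2267: Wed/Sat  2268: Fri/Sun  2269: Sat/Tue  2270: Sun/Wed  2271: Mon/Thu  2272: Wed/Fri  2273: Thu/Sun
Both conditions hold in: 2256 — 1.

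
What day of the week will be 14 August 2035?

January 1, 2035 is a Monday.
August 14 is day 226 of the year, i.e. 225 days after Jan 1.
225 mod 7 = 1, so advance 1 weekday from Monday: Tuesday.

Tuesday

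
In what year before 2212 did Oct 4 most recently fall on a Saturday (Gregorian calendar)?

From one year to the next, a fixed date's weekday advances by 1, or by 2 when a Feb 29 lies between the two dates.
2212: October 4 is Sunday.
2211: Friday (−2)
2210: Thursday (−1)
2209: Wednesday (−1)
2208: Tuesday (−1)
2207: Sunday (−2)
2206: Saturday (−1)
Oct 4 falls on a Saturday in 2206.

2206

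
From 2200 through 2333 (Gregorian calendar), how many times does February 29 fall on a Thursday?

4

Leap years in 2200–2333: 32 of them.
Feb 29 weekday advances by 5 (mod 7) from one leap year to the next four years later (or differs when a century non-leap intervenes).
Leap-day weekdays: 2204:Wed 2208:Mon 2212:Sat 2216:Thu✓ 2220:Tue 2224:Sun 2228:Fri 2232:Wed 2236:Mon 2240:Sat 2244:Thu✓ 2248:Tue 2252:Sun …(6 more)… 2280:Sun 2284:Fri 2288:Wed 2292:Mon 2296:Sat 2304:Mon 2308:Sat 2312:Thu✓ 2316:Tue 2320:Sun 2324:Fri 2328:Wed 2332:Mon
Thursday: 2216, 2244, 2272, 2312 → 4.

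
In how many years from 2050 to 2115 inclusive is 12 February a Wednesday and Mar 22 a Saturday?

7

Check each year's weekday for 12 February and Mar 22:
  2050: Sat/Tue  2051: Sun/Wed  2052: Mon/Fri  2053: Wed/Sat ✓  2054: Thu/Sun  2055: Fri/Mon  2056: Sat/Wed  2057: Mon/Thu  2058: Tue/Fri  2059: Wed/Sat ✓  2060: Thu/Mon  2061: Sat/Tue  2062: Sun/Wed  2063: Mon/Thu  …(38 more)…  2102: Sun/Wed  2103: Mon/Thu  2104: Tue/Sat  2105: Thu/Sun  2106: Fri/Mon  2107: Sat/Tue  2108: Sun/Thu  2109: Tue/Fri  2110: Wed/Sat ✓  2111: Thu/Sun  2112: Fri/Tue  2113: Sun/Wed  2114: Mon/Thu  2115: Tue/Fri
Both conditions hold in: 2053, 2059, 2070, 2081, 2087, 2098, 2110 — 7.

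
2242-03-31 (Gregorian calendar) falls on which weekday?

January 1, 2242 is a Saturday.
March 31 is day 90 of the year, i.e. 89 days after Jan 1.
89 mod 7 = 5, so advance 5 weekdays from Saturday: Thursday.

Thursday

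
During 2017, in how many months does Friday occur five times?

A month of length L has five Fridays iff its first Friday is on day ≤ L−28 (so day 1–3 in a 31-day month, 1–2 in a 30-day month, day 1 in a leap February).
Checking each month of 2017: Jan starts Sun (31d); Feb starts Wed (28d); Mar starts Wed (31d) ✓; Apr starts Sat (30d); May starts Mon (31d); Jun starts Thu (30d) ✓; Jul starts Sat (31d); Aug starts Tue (31d); Sep starts Fri (30d) ✓; Oct starts Sun (31d); Nov starts Wed (30d); Dec starts Fri (31d) ✓.
Five-Friday months: March, June, September, December → 4.

4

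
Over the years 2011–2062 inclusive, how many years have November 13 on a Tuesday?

Track November 13's weekday year by year (advancing +1, or +2 across a Feb 29):
  2011: Sun  2012: Tue (+2) ✓  2013: Wed (+1)  2014: Thu (+1)  2015: Fri (+1)
  2016: Sun (+2)  2017: Mon (+1)  2018: Tue (+1) ✓  2019: Wed (+1)  2020: Fri (+2)
  2021: Sat (+1)  2022: Sun (+1)  2023: Mon (+1)  2024: Wed (+2)  … (24 more years) …
  2049: Sat (+1)  2050: Sun (+1)  2051: Mon (+1)  2052: Wed (+2)  2053: Thu (+1)
  2054: Fri (+1)  2055: Sat (+1)  2056: Mon (+2)  2057: Tue (+1) ✓  2058: Wed (+1)
  2059: Thu (+1)  2060: Sat (+2)  2061: Sun (+1)  2062: Mon (+1)
Tuesday years: 2012, 2018, 2029, 2035, 2040, 2046, 2057 — 7 in total.

7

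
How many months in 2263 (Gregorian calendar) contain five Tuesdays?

4

A month of length L has five Tuesdays iff its first Tuesday is on day ≤ L−28 (so day 1–3 in a 31-day month, 1–2 in a 30-day month, day 1 in a leap February).
Checking each month of 2263: Jan starts Thu (31d); Feb starts Sun (28d); Mar starts Sun (31d) ✓; Apr starts Wed (30d); May starts Fri (31d); Jun starts Mon (30d) ✓; Jul starts Wed (31d); Aug starts Sat (31d); Sep starts Tue (30d) ✓; Oct starts Thu (31d); Nov starts Sun (30d); Dec starts Tue (31d) ✓.
Five-Tuesday months: March, June, September, December → 4.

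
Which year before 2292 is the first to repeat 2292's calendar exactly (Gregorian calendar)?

2264

Two years share a calendar iff Jan 1 falls on the same weekday and both are leap or both are common. 2292: Jan 1 is Friday, leap year.
2291: Jan 1 Thursday, common
2290: Jan 1 Wednesday, common
2289: Jan 1 Tuesday, common
2288: Jan 1 Sunday, leap
2287: Jan 1 Saturday, common
2286: Jan 1 Friday, common
2285: Jan 1 Thursday, common
2284: Jan 1 Tuesday, leap
2283: Jan 1 Monday, common
2282: Jan 1 Sunday, common
2281: Jan 1 Saturday, common
2280: Jan 1 Thursday, leap
2279: Jan 1 Wednesday, common
2278: Jan 1 Tuesday, common
2277: Jan 1 Monday, common
2276: Jan 1 Saturday, leap
2275: Jan 1 Friday, common
2274: Jan 1 Thursday, common
2273: Jan 1 Wednesday, common
2272: Jan 1 Monday, leap
2271: Jan 1 Sunday, common
2270: Jan 1 Saturday, common
2269: Jan 1 Friday, common
2268: Jan 1 Wednesday, leap
2267: Jan 1 Tuesday, common
2266: Jan 1 Monday, common
2265: Jan 1 Sunday, common
2264: Jan 1 Friday, leap
2264 matches on both conditions.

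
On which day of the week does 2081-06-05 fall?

January 1, 2081 is a Wednesday.
June 5 is day 156 of the year, i.e. 155 days after Jan 1.
155 mod 7 = 1, so advance 1 weekday from Wednesday: Thursday.

Thursday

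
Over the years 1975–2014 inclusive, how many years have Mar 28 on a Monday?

Track Mar 28's weekday year by year (advancing +1, or +2 across a Feb 29):
  1975: Fri  1976: Sun (+2)  1977: Mon (+1) ✓  1978: Tue (+1)  1979: Wed (+1)
  1980: Fri (+2)  1981: Sat (+1)  1982: Sun (+1)  1983: Mon (+1) ✓  1984: Wed (+2)
  1985: Thu (+1)  1986: Fri (+1)  1987: Sat (+1)  1988: Mon (+2) ✓  … (12 more years) …
  2001: Wed (+1)  2002: Thu (+1)  2003: Fri (+1)  2004: Sun (+2)  2005: Mon (+1) ✓
  2006: Tue (+1)  2007: Wed (+1)  2008: Fri (+2)  2009: Sat (+1)  2010: Sun (+1)
  2011: Mon (+1) ✓  2012: Wed (+2)  2013: Thu (+1)  2014: Fri (+1)
Monday years: 1977, 1983, 1988, 1994, 2005, 2011 — 6 in total.

6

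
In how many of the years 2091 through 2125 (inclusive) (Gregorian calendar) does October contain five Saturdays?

16

October has 31 days; it has five Saturdays when Saturday falls among the first (month-length − 28) days — i.e. when October 1 is one of Saturday/Friday/Thursday.
October 1 by year: 2091:Mon 2092:Wed 2093:Thu✓ 2094:Fri✓ 2095:Sat✓ 2096:Mon 2097:Tue 2098:Wed 2099:Thu✓ 2100:Fri✓ 2101:Sat✓ 2102:Sun 2103:Mon 2104:Wed 2105:Thu✓ …(5 more)… 2111:Thu✓ 2112:Sat✓ 2113:Sun 2114:Mon 2115:Tue 2116:Thu✓ 2117:Fri✓ 2118:Sat✓ 2119:Sun 2120:Tue 2121:Wed 2122:Thu✓ 2123:Fri✓ 2124:Sun 2125:Mon
Years with five Saturdays: 2093, 2094, 2095, 2099, 2100, 2101, 2105, 2106, 2107, 2111, 2112, 2116, 2117, 2118, 2122, 2123 → 16.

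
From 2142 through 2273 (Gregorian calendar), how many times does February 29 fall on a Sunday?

Leap years in 2142–2273: 32 of them.
Feb 29 weekday advances by 5 (mod 7) from one leap year to the next four years later (or differs when a century non-leap intervenes).
Leap-day weekdays: 2144:Sat 2148:Thu 2152:Tue 2156:Sun✓ 2160:Fri 2164:Wed 2168:Mon 2172:Sat 2176:Thu 2180:Tue 2184:Sun✓ 2188:Fri 2192:Wed …(6 more)… 2224:Sun✓ 2228:Fri 2232:Wed 2236:Mon 2240:Sat 2244:Thu 2248:Tue 2252:Sun✓ 2256:Fri 2260:Wed 2264:Mon 2268:Sat 2272:Thu
Sunday: 2156, 2184, 2224, 2252 → 4.

4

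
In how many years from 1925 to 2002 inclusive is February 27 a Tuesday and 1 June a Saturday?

3

Check each year's weekday for February 27 and 1 June:
  1925: Fri/Mon  1926: Sat/Tue  1927: Sun/Wed  1928: Mon/Fri  1929: Wed/Sat  1930: Thu/Sun  1931: Fri/Mon  1932: Sat/Wed  1933: Mon/Thu  1934: Tue/Fri  1935: Wed/Sat  1936: Thu/Mon  1937: Sat/Tue  1938: Sun/Wed  …(50 more)…  1989: Mon/Thu  1990: Tue/Fri  1991: Wed/Sat  1992: Thu/Mon  1993: Sat/Tue  1994: Sun/Wed  1995: Mon/Thu  1996: Tue/Sat ✓  1997: Thu/Sun  1998: Fri/Mon  1999: Sat/Tue  2000: Sun/Thu  2001: Tue/Fri  2002: Wed/Sat
Both conditions hold in: 1940, 1968, 1996 — 3.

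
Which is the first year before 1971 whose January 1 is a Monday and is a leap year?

1968

Jan 1 advances by 2 weekdays after a leap year and by 1 after a common year.
1971: Jan 1 is Friday.
1970: Thursday
1969: Wednesday
1968: Monday (leap)
1968 begins on a Monday and is a leap year.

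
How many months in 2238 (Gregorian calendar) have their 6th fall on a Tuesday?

Check the 6th of each month of 2238: Jan 6: Sat, Feb 6: Tue, Mar 6: Tue, Apr 6: Fri, May 6: Sun, Jun 6: Wed, Jul 6: Fri, Aug 6: Mon, Sep 6: Thu, Oct 6: Sat, Nov 6: Tue, Dec 6: Thu.
Tuesday occurs in February, March, November — 3 months.

3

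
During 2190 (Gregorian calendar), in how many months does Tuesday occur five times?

4

A month of length L has five Tuesdays iff its first Tuesday is on day ≤ L−28 (so day 1–3 in a 31-day month, 1–2 in a 30-day month, day 1 in a leap February).
Checking each month of 2190: Jan starts Fri (31d); Feb starts Mon (28d); Mar starts Mon (31d) ✓; Apr starts Thu (30d); May starts Sat (31d); Jun starts Tue (30d) ✓; Jul starts Thu (31d); Aug starts Sun (31d) ✓; Sep starts Wed (30d); Oct starts Fri (31d); Nov starts Mon (30d) ✓; Dec starts Wed (31d).
Five-Tuesday months: March, June, August, November → 4.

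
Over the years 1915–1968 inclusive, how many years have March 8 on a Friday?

Track March 8's weekday year by year (advancing +1, or +2 across a Feb 29):
  1915: Mon  1916: Wed (+2)  1917: Thu (+1)  1918: Fri (+1) ✓  1919: Sat (+1)
  1920: Mon (+2)  1921: Tue (+1)  1922: Wed (+1)  1923: Thu (+1)  1924: Sat (+2)
  1925: Sun (+1)  1926: Mon (+1)  1927: Tue (+1)  1928: Thu (+2)  … (26 more years) …
  1955: Tue (+1)  1956: Thu (+2)  1957: Fri (+1) ✓  1958: Sat (+1)  1959: Sun (+1)
  1960: Tue (+2)  1961: Wed (+1)  1962: Thu (+1)  1963: Fri (+1) ✓  1964: Sun (+2)
  1965: Mon (+1)  1966: Tue (+1)  1967: Wed (+1)  1968: Fri (+2) ✓
Friday years: 1918, 1929, 1935, 1940, 1946, 1957, 1963, 1968 — 8 in total.

8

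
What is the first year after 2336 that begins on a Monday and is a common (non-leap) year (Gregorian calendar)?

2345

Jan 1 advances by 2 weekdays after a leap year and by 1 after a common year.
2336: Jan 1 is Wednesday (leap).
2337: Friday
2338: Saturday
2339: Sunday
2340: Monday (leap)
2341: Wednesday
2342: Thursday
2343: Friday
2344: Saturday (leap)
2345: Monday
2345 begins on a Monday and is a common year.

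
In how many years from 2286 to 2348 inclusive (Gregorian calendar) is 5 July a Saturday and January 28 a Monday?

1

Check each year's weekday for 5 July and January 28:
  2286: Mon/Thu  2287: Tue/Fri  2288: Thu/Sat  2289: Fri/Mon  2290: Sat/Tue  2291: Sun/Wed  2292: Tue/Thu  2293: Wed/Sat  2294: Thu/Sun  2295: Fri/Mon  2296: Sun/Tue  2297: Mon/Thu  2298: Tue/Fri  2299: Wed/Sat  …(35 more)…  2335: Fri/Mon  2336: Sun/Tue  2337: Mon/Thu  2338: Tue/Fri  2339: Wed/Sat  2340: Fri/Sun  2341: Sat/Tue  2342: Sun/Wed  2343: Mon/Thu  2344: Wed/Fri  2345: Thu/Sun  2346: Fri/Mon  2347: Sat/Tue  2348: Mon/Wed
Both conditions hold in: 2324 — 1.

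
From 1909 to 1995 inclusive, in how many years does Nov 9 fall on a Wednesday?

13

Track Nov 9's weekday year by year (advancing +1, or +2 across a Feb 29):
  1909: Tue  1910: Wed (+1) ✓  1911: Thu (+1)  1912: Sat (+2)  1913: Sun (+1)
  1914: Mon (+1)  1915: Tue (+1)  1916: Thu (+2)  1917: Fri (+1)  1918: Sat (+1)
  1919: Sun (+1)  1920: Tue (+2)  1921: Wed (+1) ✓  1922: Thu (+1)  … (59 more years) …
  1982: Tue (+1)  1983: Wed (+1) ✓  1984: Fri (+2)  1985: Sat (+1)  1986: Sun (+1)
  1987: Mon (+1)  1988: Wed (+2) ✓  1989: Thu (+1)  1990: Fri (+1)  1991: Sat (+1)
  1992: Mon (+2)  1993: Tue (+1)  1994: Wed (+1) ✓  1995: Thu (+1)
Wednesday years: 1910, 1921, 1927, 1932, 1938, 1949, 1955, 1960, 1966, 1977, 1983, 1988, 1994 — 13 in total.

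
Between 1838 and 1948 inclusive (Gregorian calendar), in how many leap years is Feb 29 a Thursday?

4

Leap years in 1838–1948: 27 of them.
Feb 29 weekday advances by 5 (mod 7) from one leap year to the next four years later (or differs when a century non-leap intervenes).
Leap-day weekdays: 1840:Sat 1844:Thu✓ 1848:Tue 1852:Sun 1856:Fri 1860:Wed 1864:Mon 1868:Sat 1872:Thu✓ 1876:Tue 1880:Sun 1884:Fri 1888:Wed 1892:Mon 1896:Sat 1904:Mon 1908:Sat 1912:Thu✓ 1916:Tue 1920:Sun 1924:Fri 1928:Wed 1932:Mon 1936:Sat 1940:Thu✓ 1944:Tue 1948:Sun
Thursday: 1844, 1872, 1912, 1940 → 4.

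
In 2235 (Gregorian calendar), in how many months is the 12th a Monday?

2

Check the 12th of each month of 2235: Jan 12: Mon, Feb 12: Thu, Mar 12: Thu, Apr 12: Sun, May 12: Tue, Jun 12: Fri, Jul 12: Sun, Aug 12: Wed, Sep 12: Sat, Oct 12: Mon, Nov 12: Thu, Dec 12: Sat.
Monday occurs in January, October — 2 months.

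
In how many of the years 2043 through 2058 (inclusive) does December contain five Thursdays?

December has 31 days; it has five Thursdays when Thursday falls among the first (month-length − 28) days — i.e. when December 1 is one of Thursday/Wednesday/Tuesday.
December 1 by year: 2043:Tue✓ 2044:Thu✓ 2045:Fri 2046:Sat 2047:Sun 2048:Tue✓ 2049:Wed✓ 2050:Thu✓ 2051:Fri 2052:Sun 2053:Mon 2054:Tue✓ 2055:Wed✓ 2056:Fri 2057:Sat 2058:Sun
Years with five Thursdays: 2043, 2044, 2048, 2049, 2050, 2054, 2055 → 7.

7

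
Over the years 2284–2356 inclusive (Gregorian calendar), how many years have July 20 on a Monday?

11

Track July 20's weekday year by year (advancing +1, or +2 across a Feb 29):
  2284: Sun  2285: Mon (+1) ✓  2286: Tue (+1)  2287: Wed (+1)  2288: Fri (+2)
  2289: Sat (+1)  2290: Sun (+1)  2291: Mon (+1) ✓  2292: Wed (+2)  2293: Thu (+1)
  2294: Fri (+1)  2295: Sat (+1)  2296: Mon (+2) ✓  2297: Tue (+1)  … (45 more years) …
  2343: Tue (+1)  2344: Thu (+2)  2345: Fri (+1)  2346: Sat (+1)  2347: Sun (+1)
  2348: Tue (+2)  2349: Wed (+1)  2350: Thu (+1)  2351: Fri (+1)  2352: Sun (+2)
  2353: Mon (+1) ✓  2354: Tue (+1)  2355: Wed (+1)  2356: Fri (+2)
Monday years: 2285, 2291, 2296, 2303, 2308, 2314, 2325, 2331, 2336, 2342, 2353 — 11 in total.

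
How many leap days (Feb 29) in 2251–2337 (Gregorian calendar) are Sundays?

Leap years in 2251–2337: 21 of them.
Feb 29 weekday advances by 5 (mod 7) from one leap year to the next four years later (or differs when a century non-leap intervenes).
Leap-day weekdays: 2252:Sun✓ 2256:Fri 2260:Wed 2264:Mon 2268:Sat 2272:Thu 2276:Tue 2280:Sun✓ 2284:Fri 2288:Wed 2292:Mon 2296:Sat 2304:Mon 2308:Sat 2312:Thu 2316:Tue 2320:Sun✓ 2324:Fri 2328:Wed 2332:Mon 2336:Sat
Sunday: 2252, 2280, 2320 → 3.

3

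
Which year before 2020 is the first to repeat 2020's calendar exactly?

1992

Two years share a calendar iff Jan 1 falls on the same weekday and both are leap or both are common. 2020: Jan 1 is Wednesday, leap year.
2019: Jan 1 Tuesday, common
2018: Jan 1 Monday, common
2017: Jan 1 Sunday, common
2016: Jan 1 Friday, leap
2015: Jan 1 Thursday, common
2014: Jan 1 Wednesday, common
2013: Jan 1 Tuesday, common
2012: Jan 1 Sunday, leap
2011: Jan 1 Saturday, common
2010: Jan 1 Friday, common
2009: Jan 1 Thursday, common
2008: Jan 1 Tuesday, leap
2007: Jan 1 Monday, common
2006: Jan 1 Sunday, common
2005: Jan 1 Saturday, common
2004: Jan 1 Thursday, leap
2003: Jan 1 Wednesday, common
2002: Jan 1 Tuesday, common
2001: Jan 1 Monday, common
2000: Jan 1 Saturday, leap
1999: Jan 1 Friday, common
1998: Jan 1 Thursday, common
1997: Jan 1 Wednesday, common
1996: Jan 1 Monday, leap
1995: Jan 1 Sunday, common
1994: Jan 1 Saturday, common
1993: Jan 1 Friday, common
1992: Jan 1 Wednesday, leap
1992 matches on both conditions.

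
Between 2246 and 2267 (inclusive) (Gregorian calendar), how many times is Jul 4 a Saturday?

3

Track Jul 4's weekday year by year (advancing +1, or +2 across a Feb 29):
  2246: Sat ✓  2247: Sun (+1)  2248: Tue (+2)  2249: Wed (+1)  2250: Thu (+1)
  2251: Fri (+1)  2252: Sun (+2)  2253: Mon (+1)  2254: Tue (+1)  2255: Wed (+1)
  2256: Fri (+2)  2257: Sat (+1) ✓  2258: Sun (+1)  2259: Mon (+1)  2260: Wed (+2)
  2261: Thu (+1)  2262: Fri (+1)  2263: Sat (+1) ✓  2264: Mon (+2)  2265: Tue (+1)
  2266: Wed (+1)  2267: Thu (+1)
Saturday years: 2246, 2257, 2263 — 3 in total.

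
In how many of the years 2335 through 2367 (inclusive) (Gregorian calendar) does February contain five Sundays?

February has 28 days (29 in leap years); it has five Sundays when Sunday falls among the first (month-length − 28) days — i.e. when February 1 is Sunday in a leap year (never in a common year).
February 1 by year: 2335:Fri 2336:Sat 2337:Mon 2338:Tue 2339:Wed 2340:Thu 2341:Sat 2342:Sun 2343:Mon 2344:Tue 2345:Thu 2346:Fri 2347:Sat 2348:Sun✓ 2349:Tue …(3 more)… 2353:Sun 2354:Mon 2355:Tue 2356:Wed 2357:Fri 2358:Sat 2359:Sun 2360:Mon 2361:Wed 2362:Thu 2363:Fri 2364:Sat 2365:Mon 2366:Tue 2367:Wed
Years with five Sundays: 2348 → 1.

1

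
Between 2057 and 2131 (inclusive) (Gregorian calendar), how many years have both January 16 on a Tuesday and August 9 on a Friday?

Check each year's weekday for January 16 and August 9:
  2057: Tue/Thu  2058: Wed/Fri  2059: Thu/Sat  2060: Fri/Mon  2061: Sun/Tue  2062: Mon/Wed  2063: Tue/Thu  2064: Wed/Sat  2065: Fri/Sun  2066: Sat/Mon  2067: Sun/Tue  2068: Mon/Thu  2069: Wed/Fri  2070: Thu/Sat  …(47 more)…  2118: Sun/Tue  2119: Mon/Wed  2120: Tue/Fri ✓  2121: Thu/Sat  2122: Fri/Sun  2123: Sat/Mon  2124: Sun/Wed  2125: Tue/Thu  2126: Wed/Fri  2127: Thu/Sat  2128: Fri/Mon  2129: Sun/Tue  2130: Mon/Wed  2131: Tue/Thu
Both conditions hold in: 2080, 2120 — 2.

2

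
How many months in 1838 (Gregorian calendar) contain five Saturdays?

A month of length L has five Saturdays iff its first Saturday is on day ≤ L−28 (so day 1–3 in a 31-day month, 1–2 in a 30-day month, day 1 in a leap February).
Checking each month of 1838: Jan starts Mon (31d); Feb starts Thu (28d); Mar starts Thu (31d) ✓; Apr starts Sun (30d); May starts Tue (31d); Jun starts Fri (30d) ✓; Jul starts Sun (31d); Aug starts Wed (31d); Sep starts Sat (30d) ✓; Oct starts Mon (31d); Nov starts Thu (30d); Dec starts Sat (31d) ✓.
Five-Saturday months: March, June, September, December → 4.

4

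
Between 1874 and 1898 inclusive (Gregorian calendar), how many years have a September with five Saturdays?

September has 30 days; it has five Saturdays when Saturday falls among the first (month-length − 28) days — i.e. when September 1 is one of Saturday/Friday.
September 1 by year: 1874:Tue 1875:Wed 1876:Fri✓ 1877:Sat✓ 1878:Sun 1879:Mon 1880:Wed 1881:Thu 1882:Fri✓ 1883:Sat✓ 1884:Mon 1885:Tue 1886:Wed 1887:Thu 1888:Sat✓ 1889:Sun 1890:Mon 1891:Tue 1892:Thu 1893:Fri✓ 1894:Sat✓ 1895:Sun 1896:Tue 1897:Wed 1898:Thu
Years with five Saturdays: 1876, 1877, 1882, 1883, 1888, 1893, 1894 → 7.

7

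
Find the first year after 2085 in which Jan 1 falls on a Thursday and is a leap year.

2088

Jan 1 advances by 2 weekdays after a leap year and by 1 after a common year.
2085: Jan 1 is Monday.
2086: Tuesday
2087: Wednesday
2088: Thursday (leap)
2088 begins on a Thursday and is a leap year.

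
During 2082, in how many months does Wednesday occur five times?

A month of length L has five Wednesdays iff its first Wednesday is on day ≤ L−28 (so day 1–3 in a 31-day month, 1–2 in a 30-day month, day 1 in a leap February).
Checking each month of 2082: Jan starts Thu (31d); Feb starts Sun (28d); Mar starts Sun (31d); Apr starts Wed (30d) ✓; May starts Fri (31d); Jun starts Mon (30d); Jul starts Wed (31d) ✓; Aug starts Sat (31d); Sep starts Tue (30d) ✓; Oct starts Thu (31d); Nov starts Sun (30d); Dec starts Tue (31d) ✓.
Five-Wednesday months: April, July, September, December → 4.

4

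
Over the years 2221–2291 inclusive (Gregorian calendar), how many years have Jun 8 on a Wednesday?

Track Jun 8's weekday year by year (advancing +1, or +2 across a Feb 29):
  2221: Fri  2222: Sat (+1)  2223: Sun (+1)  2224: Tue (+2)  2225: Wed (+1) ✓
  2226: Thu (+1)  2227: Fri (+1)  2228: Sun (+2)  2229: Mon (+1)  2230: Tue (+1)
  2231: Wed (+1) ✓  2232: Fri (+2)  2233: Sat (+1)  2234: Sun (+1)  … (43 more years) …
  2278: Sat (+1)  2279: Sun (+1)  2280: Tue (+2)  2281: Wed (+1) ✓  2282: Thu (+1)
  2283: Fri (+1)  2284: Sun (+2)  2285: Mon (+1)  2286: Tue (+1)  2287: Wed (+1) ✓
  2288: Fri (+2)  2289: Sat (+1)  2290: Sun (+1)  2291: Mon (+1)
Wednesday years: 2225, 2231, 2236, 2242, 2253, 2259, 2264, 2270, 2281, 2287 — 10 in total.

10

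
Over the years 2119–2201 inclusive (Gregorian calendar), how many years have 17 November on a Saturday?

12

Track 17 November's weekday year by year (advancing +1, or +2 across a Feb 29):
  2119: Fri  2120: Sun (+2)  2121: Mon (+1)  2122: Tue (+1)  2123: Wed (+1)
  2124: Fri (+2)  2125: Sat (+1) ✓  2126: Sun (+1)  2127: Mon (+1)  2128: Wed (+2)
  2129: Thu (+1)  2130: Fri (+1)  2131: Sat (+1) ✓  2132: Mon (+2)  … (55 more years) …
  2188: Mon (+2)  2189: Tue (+1)  2190: Wed (+1)  2191: Thu (+1)  2192: Sat (+2) ✓
  2193: Sun (+1)  2194: Mon (+1)  2195: Tue (+1)  2196: Thu (+2)  2197: Fri (+1)
  2198: Sat (+1) ✓  2199: Sun (+1)  2200: Mon (+1)  2201: Tue (+1)
Saturday years: 2125, 2131, 2136, 2142, 2153, 2159, 2164, 2170, 2181, 2187, 2192, 2198 — 12 in total.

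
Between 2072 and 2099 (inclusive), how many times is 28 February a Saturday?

4

Track 28 February's weekday year by year (advancing +1, or +2 across a Feb 29):
  2072: Sun  2073: Tue (+2)  2074: Wed (+1)  2075: Thu (+1)  2076: Fri (+1)
  2077: Sun (+2)  2078: Mon (+1)  2079: Tue (+1)  2080: Wed (+1)  2081: Fri (+2)
  2082: Sat (+1) ✓  2083: Sun (+1)  2084: Mon (+1)  2085: Wed (+2)  2086: Thu (+1)
  2087: Fri (+1)  2088: Sat (+1) ✓  2089: Mon (+2)  2090: Tue (+1)  2091: Wed (+1)
  2092: Thu (+1)  2093: Sat (+2) ✓  2094: Sun (+1)  2095: Mon (+1)  2096: Tue (+1)
  2097: Thu (+2)  2098: Fri (+1)  2099: Sat (+1) ✓
Saturday years: 2082, 2088, 2093, 2099 — 4 in total.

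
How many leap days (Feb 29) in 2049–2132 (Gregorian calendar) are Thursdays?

3

Leap years in 2049–2132: 20 of them.
Feb 29 weekday advances by 5 (mod 7) from one leap year to the next four years later (or differs when a century non-leap intervenes).
Leap-day weekdays: 2052:Thu✓ 2056:Tue 2060:Sun 2064:Fri 2068:Wed 2072:Mon 2076:Sat 2080:Thu✓ 2084:Tue 2088:Sun 2092:Fri 2096:Wed 2104:Fri 2108:Wed 2112:Mon 2116:Sat 2120:Thu✓ 2124:Tue 2128:Sun 2132:Fri
Thursday: 2052, 2080, 2120 → 3.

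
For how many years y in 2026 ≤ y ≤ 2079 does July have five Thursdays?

July has 31 days; it has five Thursdays when Thursday falls among the first (month-length − 28) days — i.e. when July 1 is one of Thursday/Wednesday/Tuesday.
July 1 by year: 2026:Wed✓ 2027:Thu✓ 2028:Sat 2029:Sun 2030:Mon 2031:Tue✓ 2032:Thu✓ 2033:Fri 2034:Sat 2035:Sun 2036:Tue✓ 2037:Wed✓ 2038:Thu✓ 2039:Fri 2040:Sun …(24 more)… 2065:Wed✓ 2066:Thu✓ 2067:Fri 2068:Sun 2069:Mon 2070:Tue✓ 2071:Wed✓ 2072:Fri 2073:Sat 2074:Sun 2075:Mon 2076:Wed✓ 2077:Thu✓ 2078:Fri 2079:Sat
Years with five Thursdays: 2026, 2027, 2031, 2032, 2036, 2037, 2038, 2042, 2043, 2048, 2049, 2053, 2054, 2055, 2059, 2060, 2064, 2065, 2066, 2070, 2071, 2076, 2077 → 23.

23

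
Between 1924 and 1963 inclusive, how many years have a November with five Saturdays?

November has 30 days; it has five Saturdays when Saturday falls among the first (month-length − 28) days — i.e. when November 1 is one of Saturday/Friday.
November 1 by year: 1924:Sat✓ 1925:Sun 1926:Mon 1927:Tue 1928:Thu 1929:Fri✓ 1930:Sat✓ 1931:Sun 1932:Tue 1933:Wed 1934:Thu 1935:Fri✓ 1936:Sun 1937:Mon 1938:Tue …(10 more)… 1949:Tue 1950:Wed 1951:Thu 1952:Sat✓ 1953:Sun 1954:Mon 1955:Tue 1956:Thu 1957:Fri✓ 1958:Sat✓ 1959:Sun 1960:Tue 1961:Wed 1962:Thu 1963:Fri✓
Years with five Saturdays: 1924, 1929, 1930, 1935, 1940, 1941, 1946, 1947, 1952, 1957, 1958, 1963 → 12.

12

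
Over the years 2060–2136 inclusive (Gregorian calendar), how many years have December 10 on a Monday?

12

Track December 10's weekday year by year (advancing +1, or +2 across a Feb 29):
  2060: Fri  2061: Sat (+1)  2062: Sun (+1)  2063: Mon (+1) ✓  2064: Wed (+2)
  2065: Thu (+1)  2066: Fri (+1)  2067: Sat (+1)  2068: Mon (+2) ✓  2069: Tue (+1)
  2070: Wed (+1)  2071: Thu (+1)  2072: Sat (+2)  2073: Sun (+1)  … (49 more years) …
  2123: Fri (+1)  2124: Sun (+2)  2125: Mon (+1) ✓  2126: Tue (+1)  2127: Wed (+1)
  2128: Fri (+2)  2129: Sat (+1)  2130: Sun (+1)  2131: Mon (+1) ✓  2132: Wed (+2)
  2133: Thu (+1)  2134: Fri (+1)  2135: Sat (+1)  2136: Mon (+2) ✓
Monday years: 2063, 2068, 2074, 2085, 2091, 2096, 2103, 2108, 2114, 2125, 2131, 2136 — 12 in total.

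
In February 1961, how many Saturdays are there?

4

February 1961 has 28 days and begins on Wednesday.
The first Saturday is February 4.
Saturdays fall on 4, 11, 18, 25 — that's 4.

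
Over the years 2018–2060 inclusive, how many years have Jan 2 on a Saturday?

Track Jan 2's weekday year by year (advancing +1, or +2 across a Feb 29):
  2018: Tue  2019: Wed (+1)  2020: Thu (+1)  2021: Sat (+2) ✓  2022: Sun (+1)
  2023: Mon (+1)  2024: Tue (+1)  2025: Thu (+2)  2026: Fri (+1)  2027: Sat (+1) ✓
  2028: Sun (+1)  2029: Tue (+2)  2030: Wed (+1)  2031: Thu (+1)  … (15 more years) …
  2047: Wed (+1)  2048: Thu (+1)  2049: Sat (+2) ✓  2050: Sun (+1)  2051: Mon (+1)
  2052: Tue (+1)  2053: Thu (+2)  2054: Fri (+1)  2055: Sat (+1) ✓  2056: Sun (+1)
  2057: Tue (+2)  2058: Wed (+1)  2059: Thu (+1)  2060: Fri (+1)
Saturday years: 2021, 2027, 2038, 2044, 2049, 2055 — 6 in total.

6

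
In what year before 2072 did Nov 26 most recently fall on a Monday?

2068

From one year to the next, a fixed date's weekday advances by 1, or by 2 when a Feb 29 lies between the two dates.
2072: November 26 is Saturday.
2071: Thursday (−2)
2070: Wednesday (−1)
2069: Tuesday (−1)
2068: Monday (−1)
Nov 26 falls on a Monday in 2068.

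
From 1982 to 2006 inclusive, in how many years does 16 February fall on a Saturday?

3

Track 16 February's weekday year by year (advancing +1, or +2 across a Feb 29):
  1982: Tue  1983: Wed (+1)  1984: Thu (+1)  1985: Sat (+2) ✓  1986: Sun (+1)
  1987: Mon (+1)  1988: Tue (+1)  1989: Thu (+2)  1990: Fri (+1)  1991: Sat (+1) ✓
  1992: Sun (+1)  1993: Tue (+2)  1994: Wed (+1)  1995: Thu (+1)  1996: Fri (+1)
  1997: Sun (+2)  1998: Mon (+1)  1999: Tue (+1)  2000: Wed (+1)  2001: Fri (+2)
  2002: Sat (+1) ✓  2003: Sun (+1)  2004: Mon (+1)  2005: Wed (+2)  2006: Thu (+1)
Saturday years: 1985, 1991, 2002 — 3 in total.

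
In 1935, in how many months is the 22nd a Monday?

Check the 22nd of each month of 1935: Jan 22: Tue, Feb 22: Fri, Mar 22: Fri, Apr 22: Mon, May 22: Wed, Jun 22: Sat, Jul 22: Mon, Aug 22: Thu, Sep 22: Sun, Oct 22: Tue, Nov 22: Fri, Dec 22: Sun.
Monday occurs in April, July — 2 months.

2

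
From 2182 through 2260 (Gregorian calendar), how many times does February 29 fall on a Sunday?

Leap years in 2182–2260: 19 of them.
Feb 29 weekday advances by 5 (mod 7) from one leap year to the next four years later (or differs when a century non-leap intervenes).
Leap-day weekdays: 2184:Sun✓ 2188:Fri 2192:Wed 2196:Mon 2204:Wed 2208:Mon 2212:Sat 2216:Thu 2220:Tue 2224:Sun✓ 2228:Fri 2232:Wed 2236:Mon 2240:Sat 2244:Thu 2248:Tue 2252:Sun✓ 2256:Fri 2260:Wed
Sunday: 2184, 2224, 2252 → 3.

3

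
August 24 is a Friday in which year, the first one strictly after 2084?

From one year to the next, a fixed date's weekday advances by 1, or by 2 when a Feb 29 lies between the two dates.
2084: August 24 is Thursday.
2085: Friday (+1)
August 24 falls on a Friday in 2085.

2085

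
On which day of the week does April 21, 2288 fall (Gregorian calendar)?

Saturday

January 1, 2288 is a Sunday.
April 21 is day 112 of the year, i.e. 111 days after Jan 1.
111 mod 7 = 6, so advance 6 weekdays from Sunday: Saturday.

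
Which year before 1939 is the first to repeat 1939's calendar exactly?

1933

Two years share a calendar iff Jan 1 falls on the same weekday and both are leap or both are common. 1939: Jan 1 is Sunday, common year.
1938: Jan 1 Saturday, common
1937: Jan 1 Friday, common
1936: Jan 1 Wednesday, leap
1935: Jan 1 Tuesday, common
1934: Jan 1 Monday, common
1933: Jan 1 Sunday, common
1933 matches on both conditions.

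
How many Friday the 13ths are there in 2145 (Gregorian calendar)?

1

Check the 13th of each month of 2145: Jan 13: Wed, Feb 13: Sat, Mar 13: Sat, Apr 13: Tue, May 13: Thu, Jun 13: Sun, Jul 13: Tue, Aug 13: Fri, Sep 13: Mon, Oct 13: Wed, Nov 13: Sat, Dec 13: Mon.
Friday occurs in August — 1 month.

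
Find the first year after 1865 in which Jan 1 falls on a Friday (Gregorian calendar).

Jan 1 advances by 2 weekdays after a leap year and by 1 after a common year.
1865: Jan 1 is Sunday.
1866: Monday
1867: Tuesday
1868: Wednesday (leap)
1869: Friday
1869 begins on a Friday

1869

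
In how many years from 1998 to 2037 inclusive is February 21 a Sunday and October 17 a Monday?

Check each year's weekday for February 21 and October 17:
  1998: Sat/Sat  1999: Sun/Sun  2000: Mon/Tue  2001: Wed/Wed  2002: Thu/Thu  2003: Fri/Fri  2004: Sat/Sun  2005: Mon/Mon  2006: Tue/Tue  2007: Wed/Wed  2008: Thu/Fri  2009: Sat/Sat  2010: Sun/Sun  2011: Mon/Mon  …(12 more)…  2024: Wed/Thu  2025: Fri/Fri  2026: Sat/Sat  2027: Sun/Sun  2028: Mon/Tue  2029: Wed/Wed  2030: Thu/Thu  2031: Fri/Fri  2032: Sat/Sun  2033: Mon/Mon  2034: Tue/Tue  2035: Wed/Wed  2036: Thu/Fri  2037: Sat/Sat
Both conditions hold in: 2016 — 1.

1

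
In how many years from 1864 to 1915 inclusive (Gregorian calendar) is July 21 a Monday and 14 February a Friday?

5

Check each year's weekday for July 21 and 14 February:
  1864: Thu/Sun  1865: Fri/Tue  1866: Sat/Wed  1867: Sun/Thu  1868: Tue/Fri  1869: Wed/Sun  1870: Thu/Mon  1871: Fri/Tue  1872: Sun/Wed  1873: Mon/Fri ✓  1874: Tue/Sat  1875: Wed/Sun  1876: Fri/Mon  1877: Sat/Wed  …(24 more)…  1902: Mon/Fri ✓  1903: Tue/Sat  1904: Thu/Sun  1905: Fri/Tue  1906: Sat/Wed  1907: Sun/Thu  1908: Tue/Fri  1909: Wed/Sun  1910: Thu/Mon  1911: Fri/Tue  1912: Sun/Wed  1913: Mon/Fri ✓  1914: Tue/Sat  1915: Wed/Sun
Both conditions hold in: 1873, 1879, 1890, 1902, 1913 — 5.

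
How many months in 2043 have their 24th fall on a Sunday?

1

Check the 24th of each month of 2043: Jan 24: Sat, Feb 24: Tue, Mar 24: Tue, Apr 24: Fri, May 24: Sun, Jun 24: Wed, Jul 24: Fri, Aug 24: Mon, Sep 24: Thu, Oct 24: Sat, Nov 24: Tue, Dec 24: Thu.
Sunday occurs in May — 1 month.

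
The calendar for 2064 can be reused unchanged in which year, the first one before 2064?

2036

Two years share a calendar iff Jan 1 falls on the same weekday and both are leap or both are common. 2064: Jan 1 is Tuesday, leap year.
2063: Jan 1 Monday, common
2062: Jan 1 Sunday, common
2061: Jan 1 Saturday, common
2060: Jan 1 Thursday, leap
2059: Jan 1 Wednesday, common
2058: Jan 1 Tuesday, common
2057: Jan 1 Monday, common
2056: Jan 1 Saturday, leap
2055: Jan 1 Friday, common
2054: Jan 1 Thursday, common
2053: Jan 1 Wednesday, common
2052: Jan 1 Monday, leap
2051: Jan 1 Sunday, common
2050: Jan 1 Saturday, common
2049: Jan 1 Friday, common
2048: Jan 1 Wednesday, leap
2047: Jan 1 Tuesday, common
2046: Jan 1 Monday, common
2045: Jan 1 Sunday, common
2044: Jan 1 Friday, leap
2043: Jan 1 Thursday, common
2042: Jan 1 Wednesday, common
2041: Jan 1 Tuesday, common
2040: Jan 1 Sunday, leap
2039: Jan 1 Saturday, common
2038: Jan 1 Friday, common
2037: Jan 1 Thursday, common
2036: Jan 1 Tuesday, leap
2036 matches on both conditions.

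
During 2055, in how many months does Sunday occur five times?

4

A month of length L has five Sundays iff its first Sunday is on day ≤ L−28 (so day 1–3 in a 31-day month, 1–2 in a 30-day month, day 1 in a leap February).
Checking each month of 2055: Jan starts Fri (31d) ✓; Feb starts Mon (28d); Mar starts Mon (31d); Apr starts Thu (30d); May starts Sat (31d) ✓; Jun starts Tue (30d); Jul starts Thu (31d); Aug starts Sun (31d) ✓; Sep starts Wed (30d); Oct starts Fri (31d) ✓; Nov starts Mon (30d); Dec starts Wed (31d).
Five-Sunday months: January, May, August, October → 4.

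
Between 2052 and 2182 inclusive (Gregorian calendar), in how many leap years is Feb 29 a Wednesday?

5

Leap years in 2052–2182: 32 of them.
Feb 29 weekday advances by 5 (mod 7) from one leap year to the next four years later (or differs when a century non-leap intervenes).
Leap-day weekdays: 2052:Thu 2056:Tue 2060:Sun 2064:Fri 2068:Wed✓ 2072:Mon 2076:Sat 2080:Thu 2084:Tue 2088:Sun 2092:Fri 2096:Wed✓ 2104:Fri …(6 more)… 2132:Fri 2136:Wed✓ 2140:Mon 2144:Sat 2148:Thu 2152:Tue 2156:Sun 2160:Fri 2164:Wed✓ 2168:Mon 2172:Sat 2176:Thu 2180:Tue
Wednesday: 2068, 2096, 2108, 2136, 2164 → 5.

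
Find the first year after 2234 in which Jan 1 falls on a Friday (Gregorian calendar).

Jan 1 advances by 2 weekdays after a leap year and by 1 after a common year.
2234: Jan 1 is Wednesday.
2235: Thursday
2236: Friday (leap)
2236 begins on a Friday

2236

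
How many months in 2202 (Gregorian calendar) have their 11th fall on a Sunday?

2

Check the 11th of each month of 2202: Jan 11: Mon, Feb 11: Thu, Mar 11: Thu, Apr 11: Sun, May 11: Tue, Jun 11: Fri, Jul 11: Sun, Aug 11: Wed, Sep 11: Sat, Oct 11: Mon, Nov 11: Thu, Dec 11: Sat.
Sunday occurs in April, July — 2 months.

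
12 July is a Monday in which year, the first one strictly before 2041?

From one year to the next, a fixed date's weekday advances by 1, or by 2 when a Feb 29 lies between the two dates.
2041: July 12 is Friday.
2040: Thursday (−1)
2039: Tuesday (−2)
2038: Monday (−1)
12 July falls on a Monday in 2038.

2038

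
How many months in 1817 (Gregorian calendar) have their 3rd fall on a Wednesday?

2

Check the 3rd of each month of 1817: Jan 3: Fri, Feb 3: Mon, Mar 3: Mon, Apr 3: Thu, May 3: Sat, Jun 3: Tue, Jul 3: Thu, Aug 3: Sun, Sep 3: Wed, Oct 3: Fri, Nov 3: Mon, Dec 3: Wed.
Wednesday occurs in September, December — 2 months.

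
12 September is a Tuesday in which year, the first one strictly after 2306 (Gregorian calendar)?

From one year to the next, a fixed date's weekday advances by 1, or by 2 when a Feb 29 lies between the two dates.
2306: September 12 is Wednesday.
2307: Thursday (+1)
2308: Saturday (+2)
2309: Sunday (+1)
2310: Monday (+1)
2311: Tuesday (+1)
12 September falls on a Tuesday in 2311.

2311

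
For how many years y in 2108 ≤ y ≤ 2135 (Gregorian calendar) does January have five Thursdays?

12

January has 31 days; it has five Thursdays when Thursday falls among the first (month-length − 28) days — i.e. when January 1 is one of Thursday/Wednesday/Tuesday.
January 1 by year: 2108:Sun 2109:Tue✓ 2110:Wed✓ 2111:Thu✓ 2112:Fri 2113:Sun 2114:Mon 2115:Tue✓ 2116:Wed✓ 2117:Fri 2118:Sat 2119:Sun 2120:Mon 2121:Wed✓ 2122:Thu✓ 2123:Fri 2124:Sat 2125:Mon 2126:Tue✓ 2127:Wed✓ 2128:Thu✓ 2129:Sat 2130:Sun 2131:Mon 2132:Tue✓ 2133:Thu✓ 2134:Fri 2135:Sat
Years with five Thursdays: 2109, 2110, 2111, 2115, 2116, 2121, 2122, 2126, 2127, 2128, 2132, 2133 → 12.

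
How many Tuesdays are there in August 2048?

4

August 2048 has 31 days and begins on Saturday.
The first Tuesday is August 4.
Tuesdays fall on 4, 11, 18, 25 — that's 4.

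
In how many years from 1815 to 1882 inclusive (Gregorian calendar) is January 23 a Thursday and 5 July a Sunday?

Check each year's weekday for January 23 and 5 July:
  1815: Mon/Wed  1816: Tue/Fri  1817: Thu/Sat  1818: Fri/Sun  1819: Sat/Mon  1820: Sun/Wed  1821: Tue/Thu  1822: Wed/Fri  1823: Thu/Sat  1824: Fri/Mon  1825: Sun/Tue  1826: Mon/Wed  1827: Tue/Thu  1828: Wed/Sat  …(40 more)…  1869: Sat/Mon  1870: Sun/Tue  1871: Mon/Wed  1872: Tue/Fri  1873: Thu/Sat  1874: Fri/Sun  1875: Sat/Mon  1876: Sun/Wed  1877: Tue/Thu  1878: Wed/Fri  1879: Thu/Sat  1880: Fri/Mon  1881: Sun/Tue  1882: Mon/Wed
Both conditions hold in: 1840, 1868 — 2.

2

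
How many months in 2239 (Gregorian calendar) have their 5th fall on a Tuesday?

Check the 5th of each month of 2239: Jan 5: Sat, Feb 5: Tue, Mar 5: Tue, Apr 5: Fri, May 5: Sun, Jun 5: Wed, Jul 5: Fri, Aug 5: Mon, Sep 5: Thu, Oct 5: Sat, Nov 5: Tue, Dec 5: Thu.
Tuesday occurs in February, March, November — 3 months.

3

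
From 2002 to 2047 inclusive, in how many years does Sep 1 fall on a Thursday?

Track Sep 1's weekday year by year (advancing +1, or +2 across a Feb 29):
  2002: Sun  2003: Mon (+1)  2004: Wed (+2)  2005: Thu (+1) ✓  2006: Fri (+1)
  2007: Sat (+1)  2008: Mon (+2)  2009: Tue (+1)  2010: Wed (+1)  2011: Thu (+1) ✓
  2012: Sat (+2)  2013: Sun (+1)  2014: Mon (+1)  2015: Tue (+1)  … (18 more years) …
  2034: Fri (+1)  2035: Sat (+1)  2036: Mon (+2)  2037: Tue (+1)  2038: Wed (+1)
  2039: Thu (+1) ✓  2040: Sat (+2)  2041: Sun (+1)  2042: Mon (+1)  2043: Tue (+1)
  2044: Thu (+2) ✓  2045: Fri (+1)  2046: Sat (+1)  2047: Sun (+1)
Thursday years: 2005, 2011, 2016, 2022, 2033, 2039, 2044 — 7 in total.

7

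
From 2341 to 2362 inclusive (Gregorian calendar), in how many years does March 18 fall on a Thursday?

3

Track March 18's weekday year by year (advancing +1, or +2 across a Feb 29):
  2341: Tue  2342: Wed (+1)  2343: Thu (+1) ✓  2344: Sat (+2)  2345: Sun (+1)
  2346: Mon (+1)  2347: Tue (+1)  2348: Thu (+2) ✓  2349: Fri (+1)  2350: Sat (+1)
  2351: Sun (+1)  2352: Tue (+2)  2353: Wed (+1)  2354: Thu (+1) ✓  2355: Fri (+1)
  2356: Sun (+2)  2357: Mon (+1)  2358: Tue (+1)  2359: Wed (+1)  2360: Fri (+2)
  2361: Sat (+1)  2362: Sun (+1)
Thursday years: 2343, 2348, 2354 — 3 in total.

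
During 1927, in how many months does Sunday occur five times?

4

A month of length L has five Sundays iff its first Sunday is on day ≤ L−28 (so day 1–3 in a 31-day month, 1–2 in a 30-day month, day 1 in a leap February).
Checking each month of 1927: Jan starts Sat (31d) ✓; Feb starts Tue (28d); Mar starts Tue (31d); Apr starts Fri (30d); May starts Sun (31d) ✓; Jun starts Wed (30d); Jul starts Fri (31d) ✓; Aug starts Mon (31d); Sep starts Thu (30d); Oct starts Sat (31d) ✓; Nov starts Tue (30d); Dec starts Thu (31d).
Five-Sunday months: January, May, July, October → 4.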